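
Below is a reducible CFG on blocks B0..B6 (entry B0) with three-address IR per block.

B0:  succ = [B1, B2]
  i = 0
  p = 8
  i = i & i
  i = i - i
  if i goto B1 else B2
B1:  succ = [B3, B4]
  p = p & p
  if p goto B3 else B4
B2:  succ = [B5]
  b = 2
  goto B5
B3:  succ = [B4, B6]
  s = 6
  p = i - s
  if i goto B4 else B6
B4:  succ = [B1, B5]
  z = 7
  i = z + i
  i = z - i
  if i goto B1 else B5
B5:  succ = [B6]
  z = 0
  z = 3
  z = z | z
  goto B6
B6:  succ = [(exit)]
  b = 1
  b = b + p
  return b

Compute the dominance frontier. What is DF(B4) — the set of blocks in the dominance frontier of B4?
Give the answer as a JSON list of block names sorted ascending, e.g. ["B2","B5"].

idom tree: B1←B0 B2←B0 B3←B1 B4←B1 B5←B0 B6←B0
Dom∩ at merges:
  B1: preds {B0,B4}: {B0} ∩ {B0,B1,B4} = {B0}; idom=B0
  B4: preds {B1,B3}: {B0,B1} ∩ {B0,B1,B3} = {B0,B1}; idom=B1
  B5: preds {B2,B4}: {B0,B2} ∩ {B0,B1,B4} = {B0}; idom=B0
  B6: preds {B3,B5}: {B0,B1,B3} ∩ {B0,B5} = {B0}; idom=B0

DF derivation:
  join B1 pred B0: · stop@B0
  join B1 pred B4: B4→B1 stop@B0
  join B4 pred B1: · stop@B1
  join B4 pred B3: B3 stop@B1
  join B5 pred B2: B2 stop@B0
  join B5 pred B4: B4→B1 stop@B0
  join B6 pred B3: B3→B1 stop@B0
  join B6 pred B5: B5 stop@B0
  B0: DF=∅
  B1: DF={B1,B5,B6}
  B2: DF={B5}
  B3: DF={B4,B6}
  B4: DF={B1,B5}
  B5: DF={B6}
  B6: DF=∅

DF(B4) = ["B1", "B5"]

Answer: ["B1", "B5"]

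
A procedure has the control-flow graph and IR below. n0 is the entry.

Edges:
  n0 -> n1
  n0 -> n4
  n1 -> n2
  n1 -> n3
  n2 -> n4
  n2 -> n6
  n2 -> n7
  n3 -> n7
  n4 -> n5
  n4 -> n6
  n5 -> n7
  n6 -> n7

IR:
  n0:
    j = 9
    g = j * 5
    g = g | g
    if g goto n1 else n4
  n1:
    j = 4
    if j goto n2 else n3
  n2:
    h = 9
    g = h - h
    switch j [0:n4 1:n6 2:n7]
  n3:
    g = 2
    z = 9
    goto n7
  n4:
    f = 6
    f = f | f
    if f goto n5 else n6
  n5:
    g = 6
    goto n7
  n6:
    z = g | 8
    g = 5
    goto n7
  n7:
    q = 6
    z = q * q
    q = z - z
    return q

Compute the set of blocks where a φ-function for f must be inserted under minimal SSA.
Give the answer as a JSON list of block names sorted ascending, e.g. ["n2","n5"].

Answer: ["n6", "n7"]

Derivation:
idom tree: n1←n0 n2←n1 n3←n1 n4←n0 n5←n4 n6←n0 n7←n0
Dom at joins:
  n4: preds {n0,n2}: {n0} ∩ {n0,n1,n2} = {n0}; idom=n0
  n6: preds {n2,n4}: {n0,n1,n2} ∩ {n0,n4} = {n0}; idom=n0
  n7: preds {n2,n3,n5,n6}: {n0,n1,n2} ∩ {n0,n1,n3} ∩ {n0,n4,n5} ∩ {n0,n6} = {n0}; idom=n0

DF walk-up:
  n4←n0: walk · to n0
  n4←n2: walk n2→n1 to n0
  n6←n2: walk n2→n1 to n0
  n6←n4: walk n4 to n0
  n7←n2: walk n2→n1 to n0
  n7←n3: walk n3→n1 to n0
  n7←n5: walk n5→n4 to n0
  n7←n6: walk n6 to n0
  n0 → ∅
  n1 → {n4,n6,n7}
  n2 → {n4,n6,n7}
  n3 → {n7}
  n4 → {n6,n7}
  n5 → {n7}
  n6 → {n7}
  n7 → ∅

φ for f: defs {n4}
  DF⁺ = {n6,n7}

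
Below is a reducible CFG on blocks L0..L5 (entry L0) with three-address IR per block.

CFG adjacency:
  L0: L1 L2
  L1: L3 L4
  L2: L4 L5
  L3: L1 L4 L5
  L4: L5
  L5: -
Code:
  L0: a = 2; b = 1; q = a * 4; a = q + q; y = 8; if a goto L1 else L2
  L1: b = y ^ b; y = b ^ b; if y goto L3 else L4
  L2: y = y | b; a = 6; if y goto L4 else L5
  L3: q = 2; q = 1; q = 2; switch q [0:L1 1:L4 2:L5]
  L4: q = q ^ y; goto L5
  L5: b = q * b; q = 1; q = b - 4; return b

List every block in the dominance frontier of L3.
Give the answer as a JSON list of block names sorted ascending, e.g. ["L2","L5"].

Answer: ["L1", "L4", "L5"]

Analysis:
idom tree: L1←L0 L2←L0 L3←L1 L4←L0 L5←L0
Dom at joins:
  L1: preds {L0,L3}: {L0} ∩ {L0,L1,L3} = {L0}; idom=L0
  L4: preds {L1,L2,L3}: {L0,L1} ∩ {L0,L2} ∩ {L0,L1,L3} = {L0}; idom=L0
  L5: preds {L2,L3,L4}: {L0,L2} ∩ {L0,L1,L3} ∩ {L0,L4} = {L0}; idom=L0

DF derivation:
  join L1 pred L0: · stop@L0
  join L1 pred L3: L3→L1 stop@L0
  join L4 pred L1: L1 stop@L0
  join L4 pred L2: L2 stop@L0
  join L4 pred L3: L3→L1 stop@L0
  join L5 pred L2: L2 stop@L0
  join L5 pred L3: L3→L1 stop@L0
  join L5 pred L4: L4 stop@L0
  DF(L0)=∅
  DF(L1)={L1,L4,L5}
  DF(L2)={L4,L5}
  DF(L3)={L1,L4,L5}
  DF(L4)={L5}
  DF(L5)=∅

DF(L3) = ["L1", "L4", "L5"]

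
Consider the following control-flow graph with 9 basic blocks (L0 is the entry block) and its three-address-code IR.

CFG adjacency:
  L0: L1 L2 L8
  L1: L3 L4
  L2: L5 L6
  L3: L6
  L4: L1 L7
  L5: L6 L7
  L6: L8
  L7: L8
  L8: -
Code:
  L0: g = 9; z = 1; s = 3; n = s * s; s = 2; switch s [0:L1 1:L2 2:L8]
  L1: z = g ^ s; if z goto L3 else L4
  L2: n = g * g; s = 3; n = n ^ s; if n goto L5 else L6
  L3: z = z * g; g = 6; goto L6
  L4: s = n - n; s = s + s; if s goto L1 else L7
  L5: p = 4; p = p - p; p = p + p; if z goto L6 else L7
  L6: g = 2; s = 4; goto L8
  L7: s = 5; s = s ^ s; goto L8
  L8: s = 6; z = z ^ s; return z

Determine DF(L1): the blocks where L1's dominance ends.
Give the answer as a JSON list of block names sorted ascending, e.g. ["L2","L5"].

idom tree: L1←L0 L2←L0 L3←L1 L4←L1 L5←L2 L6←L0 L7←L0 L8←L0
Dom∩ at merges:
  L1: preds {L0,L4}: {L0} ∩ {L0,L1,L4} = {L0}; idom=L0
  L6: preds {L2,L3,L5}: {L0,L2} ∩ {L0,L1,L3} ∩ {L0,L2,L5} = {L0}; idom=L0
  L7: preds {L4,L5}: {L0,L1,L4} ∩ {L0,L2,L5} = {L0}; idom=L0
  L8: preds {L0,L6,L7}: {L0} ∩ {L0,L6} ∩ {L0,L7} = {L0}; idom=L0

DF derivation:
  join L1 pred L0: · stop@L0
  join L1 pred L4: L4→L1 stop@L0
  join L6 pred L2: L2 stop@L0
  join L6 pred L3: L3→L1 stop@L0
  join L6 pred L5: L5→L2 stop@L0
  join L7 pred L4: L4→L1 stop@L0
  join L7 pred L5: L5→L2 stop@L0
  join L8 pred L0: · stop@L0
  join L8 pred L6: L6 stop@L0
  join L8 pred L7: L7 stop@L0
  DF(L0)=∅
  DF(L1)={L1,L6,L7}
  DF(L2)={L6,L7}
  DF(L3)={L6}
  DF(L4)={L1,L7}
  DF(L5)={L6,L7}
  DF(L6)={L8}
  DF(L7)={L8}
  DF(L8)=∅

DF(L1) = ["L1", "L6", "L7"]

Answer: ["L1", "L6", "L7"]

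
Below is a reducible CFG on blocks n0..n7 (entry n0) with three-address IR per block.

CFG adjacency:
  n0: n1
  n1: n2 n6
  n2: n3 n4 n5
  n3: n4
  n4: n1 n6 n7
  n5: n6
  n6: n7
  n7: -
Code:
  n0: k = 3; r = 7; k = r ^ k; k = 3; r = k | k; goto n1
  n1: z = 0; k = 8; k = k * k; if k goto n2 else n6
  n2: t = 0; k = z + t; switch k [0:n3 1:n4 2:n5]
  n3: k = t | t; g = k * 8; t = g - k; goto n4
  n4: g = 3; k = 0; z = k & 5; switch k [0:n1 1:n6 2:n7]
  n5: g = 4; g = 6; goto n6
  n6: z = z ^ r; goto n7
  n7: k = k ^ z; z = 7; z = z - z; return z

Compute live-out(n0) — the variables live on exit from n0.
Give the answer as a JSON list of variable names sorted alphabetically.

Answer: ["r"]

Working:
Per-block:
  n0: {k,r} / ∅
  n1: {k,z} / ∅
  n2: {k,t} / {z}
  n3: {g,k,t} / {t}
  n4: {g,k,z} / ∅
  n5: {g} / ∅
  n6: {z} / {r,z}
  n7: {k,z} / {k,z}

Backward fixpoint:
  n0 li=∅ lo={r}
  n1 li={r} lo={k,r,z}
  n2 li={r,z} lo={k,r,t,z}
  n3 li={r,t} lo={r}
  n4 li={r} lo={k,r,z}
  n5 li={k,r,z} lo={k,r,z}
  n6 li={k,r,z} lo={k,z}
  n7 li={k,z} lo=∅

live-out(n0) = ["r"]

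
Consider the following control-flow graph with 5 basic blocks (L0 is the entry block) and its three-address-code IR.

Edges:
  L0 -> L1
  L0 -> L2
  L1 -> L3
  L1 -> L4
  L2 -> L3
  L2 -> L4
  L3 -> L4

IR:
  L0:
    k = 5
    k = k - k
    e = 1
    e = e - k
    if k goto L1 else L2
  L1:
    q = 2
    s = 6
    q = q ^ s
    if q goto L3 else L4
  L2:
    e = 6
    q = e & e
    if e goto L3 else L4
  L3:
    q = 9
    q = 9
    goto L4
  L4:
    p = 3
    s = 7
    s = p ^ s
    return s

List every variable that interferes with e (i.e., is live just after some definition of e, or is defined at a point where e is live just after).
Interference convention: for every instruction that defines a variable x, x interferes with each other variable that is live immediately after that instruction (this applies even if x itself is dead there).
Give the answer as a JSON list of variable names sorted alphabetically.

Answer: ["k", "q"]

Working:
Per-block:
  L0: def={e,k} ue=∅
  L1: def={q,s} ue=∅
  L2: def={e,q} ue=∅
  L3: def={q} ue=∅
  L4: def={p,s} ue=∅

Backward fixpoint:
  live L0: ∅→∅
  live L1: ∅→∅
  live L2: ∅→∅
  live L3: ∅→∅
  live L4: ∅→∅

Interference:
  e↔{k,q}
  k↔{e}
  p↔{s}
  q↔{e,s}
  s↔{p,q}

N(e) = ["k", "q"]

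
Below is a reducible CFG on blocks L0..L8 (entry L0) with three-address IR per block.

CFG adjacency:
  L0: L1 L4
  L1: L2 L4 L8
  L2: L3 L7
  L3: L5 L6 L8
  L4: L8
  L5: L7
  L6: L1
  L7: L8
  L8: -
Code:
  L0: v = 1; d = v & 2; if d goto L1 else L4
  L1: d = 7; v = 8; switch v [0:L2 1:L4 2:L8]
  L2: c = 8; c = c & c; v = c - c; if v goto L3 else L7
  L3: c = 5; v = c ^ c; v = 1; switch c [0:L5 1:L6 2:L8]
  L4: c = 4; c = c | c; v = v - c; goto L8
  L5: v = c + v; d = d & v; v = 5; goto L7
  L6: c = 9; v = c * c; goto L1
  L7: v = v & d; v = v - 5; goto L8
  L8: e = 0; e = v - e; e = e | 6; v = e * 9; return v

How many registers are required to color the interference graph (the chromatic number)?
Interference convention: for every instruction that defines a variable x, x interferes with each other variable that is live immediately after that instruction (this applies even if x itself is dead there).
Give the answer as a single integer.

Block summaries:
  L0: {d,v} / ∅
  L1: {d,v} / ∅
  L2: {c,v} / ∅
  L3: {c,v} / ∅
  L4: {c,v} / {v}
  L5: {d,v} / {c,d,v}
  L6: {c,v} / ∅
  L7: {v} / {d,v}
  L8: {e,v} / {v}

Liveness:
  L0 li=∅ lo={v}
  L1 li=∅ lo={d,v}
  L2 li={d} lo={d,v}
  L3 li={d} lo={c,d,v}
  L4 li={v} lo={v}
  L5 li={c,d,v} lo={d,v}
  L6 li=∅ lo=∅
  L7 li={d,v} lo={v}
  L8 li={v} lo=∅

Conflict graph:
  c — {d,v}
  d — {c,v}
  e — {v}
  v — {c,d,e}

Colouring:
  {c,d,v} pairwise interfere (3-clique) ⇒ χ ≥ 3
  3-colouring: R0={v}  R1={c,e}  R2={d}
  χ = 3

Answer: 3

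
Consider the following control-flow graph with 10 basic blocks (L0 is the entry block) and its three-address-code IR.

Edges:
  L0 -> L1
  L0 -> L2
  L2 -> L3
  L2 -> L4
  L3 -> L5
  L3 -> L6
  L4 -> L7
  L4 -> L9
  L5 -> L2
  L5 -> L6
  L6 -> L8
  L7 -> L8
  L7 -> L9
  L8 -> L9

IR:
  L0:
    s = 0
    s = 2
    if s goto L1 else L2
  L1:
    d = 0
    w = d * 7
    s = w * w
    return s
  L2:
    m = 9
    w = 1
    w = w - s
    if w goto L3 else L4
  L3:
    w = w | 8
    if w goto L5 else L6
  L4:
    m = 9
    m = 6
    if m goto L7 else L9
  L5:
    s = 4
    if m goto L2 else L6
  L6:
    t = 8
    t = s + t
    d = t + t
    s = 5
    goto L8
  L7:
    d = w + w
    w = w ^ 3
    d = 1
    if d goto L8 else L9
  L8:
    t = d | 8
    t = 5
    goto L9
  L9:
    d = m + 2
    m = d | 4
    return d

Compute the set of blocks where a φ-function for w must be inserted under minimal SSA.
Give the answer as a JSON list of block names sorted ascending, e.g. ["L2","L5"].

Answer: ["L2", "L8", "L9"]

Working:
idom tree: L1←L0 L2←L0 L3←L2 L4←L2 L5←L3 L6←L3 L7←L4 L8←L2 L9←L2
Join-block Dom:
  L2: preds {L0,L5}: {L0} ∩ {L0,L2,L3,L5} = {L0}; idom=L0
  L6: preds {L3,L5}: {L0,L2,L3} ∩ {L0,L2,L3,L5} = {L0,L2,L3}; idom=L3
  L8: preds {L6,L7}: {L0,L2,L3,L6} ∩ {L0,L2,L4,L7} = {L0,L2}; idom=L2
  L9: preds {L4,L7,L8}: {L0,L2,L4} ∩ {L0,L2,L4,L7} ∩ {L0,L2,L8} = {L0,L2}; idom=L2

DF derivation:
  join L2 pred L0: · stop@L0
  join L2 pred L5: L5→L3→L2 stop@L0
  join L6 pred L3: · stop@L3
  join L6 pred L5: L5 stop@L3
  join L8 pred L6: L6→L3 stop@L2
  join L8 pred L7: L7→L4 stop@L2
  join L9 pred L4: L4 stop@L2
  join L9 pred L7: L7→L4 stop@L2
  join L9 pred L8: L8 stop@L2
  L0 → ∅
  L1 → ∅
  L2 → {L2}
  L3 → {L2,L8}
  L4 → {L8,L9}
  L5 → {L2,L6}
  L6 → {L8}
  L7 → {L8,L9}
  L8 → {L9}
  L9 → ∅

φ for w: defs {L1,L2,L3,L7}
  DF⁺ = {L2,L8,L9}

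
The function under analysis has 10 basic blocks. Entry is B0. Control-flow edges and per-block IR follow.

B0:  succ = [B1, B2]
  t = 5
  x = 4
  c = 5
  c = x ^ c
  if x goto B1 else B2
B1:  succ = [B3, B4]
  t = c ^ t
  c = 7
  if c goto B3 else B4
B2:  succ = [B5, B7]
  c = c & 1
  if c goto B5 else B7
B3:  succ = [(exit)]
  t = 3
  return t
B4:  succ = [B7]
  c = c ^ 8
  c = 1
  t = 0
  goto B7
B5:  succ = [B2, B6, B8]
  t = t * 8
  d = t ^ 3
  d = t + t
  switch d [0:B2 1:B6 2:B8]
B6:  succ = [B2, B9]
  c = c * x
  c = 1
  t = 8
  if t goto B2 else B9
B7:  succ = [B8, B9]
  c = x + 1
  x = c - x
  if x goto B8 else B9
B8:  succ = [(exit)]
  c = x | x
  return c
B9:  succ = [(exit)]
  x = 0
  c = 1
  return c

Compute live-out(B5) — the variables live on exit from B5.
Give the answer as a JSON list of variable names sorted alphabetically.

Answer: ["c", "t", "x"]

Working:
Per-block:
  B0 def {c,t,x} use ∅
  B1 def {c,t} use {c,t}
  B2 def {c} use {c}
  B3 def {t} use ∅
  B4 def {c,t} use {c}
  B5 def {d,t} use {t}
  B6 def {c,t} use {c,x}
  B7 def {c,x} use {x}
  B8 def {c} use {x}
  B9 def {c,x} use ∅

Backward fixpoint:
  live B0: ∅→{c,t,x}
  live B1: {c,t,x}→{c,x}
  live B2: {c,t,x}→{c,t,x}
  live B3: ∅→∅
  live B4: {c,x}→{x}
  live B5: {c,t,x}→{c,t,x}
  live B6: {c,x}→{c,t,x}
  live B7: {x}→{x}
  live B8: {x}→∅
  live B9: ∅→∅

live-out(B5) = ["c", "t", "x"]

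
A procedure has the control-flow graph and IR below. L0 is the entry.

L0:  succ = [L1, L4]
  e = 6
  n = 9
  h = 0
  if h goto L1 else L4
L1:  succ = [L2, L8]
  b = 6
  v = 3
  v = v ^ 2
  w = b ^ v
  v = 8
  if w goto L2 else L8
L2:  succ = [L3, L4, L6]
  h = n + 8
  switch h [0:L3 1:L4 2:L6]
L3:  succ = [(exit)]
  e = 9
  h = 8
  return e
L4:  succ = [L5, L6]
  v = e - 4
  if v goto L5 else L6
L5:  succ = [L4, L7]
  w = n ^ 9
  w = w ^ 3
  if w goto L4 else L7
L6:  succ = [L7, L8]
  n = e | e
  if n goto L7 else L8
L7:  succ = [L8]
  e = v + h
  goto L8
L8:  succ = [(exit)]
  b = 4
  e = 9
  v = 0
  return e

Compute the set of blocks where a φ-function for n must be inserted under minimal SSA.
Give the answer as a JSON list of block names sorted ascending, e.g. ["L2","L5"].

Answer: ["L7", "L8"]

Derivation:
idom tree: L1←L0 L2←L1 L3←L2 L4←L0 L5←L4 L6←L0 L7←L0 L8←L0
Dom∩ at merges:
  L4: preds {L0,L2,L5}: {L0} ∩ {L0,L1,L2} ∩ {L0,L4,L5} = {L0}; idom=L0
  L6: preds {L2,L4}: {L0,L1,L2} ∩ {L0,L4} = {L0}; idom=L0
  L7: preds {L5,L6}: {L0,L4,L5} ∩ {L0,L6} = {L0}; idom=L0
  L8: preds {L1,L6,L7}: {L0,L1} ∩ {L0,L6} ∩ {L0,L7} = {L0}; idom=L0

DF derivation:
  join L4 pred L0: · stop@L0
  join L4 pred L2: L2→L1 stop@L0
  join L4 pred L5: L5→L4 stop@L0
  join L6 pred L2: L2→L1 stop@L0
  join L6 pred L4: L4 stop@L0
  join L7 pred L5: L5→L4 stop@L0
  join L7 pred L6: L6 stop@L0
  join L8 pred L1: L1 stop@L0
  join L8 pred L6: L6 stop@L0
  join L8 pred L7: L7 stop@L0
  DF(L0)=∅
  DF(L1)={L4,L6,L8}
  DF(L2)={L4,L6}
  DF(L3)=∅
  DF(L4)={L4,L6,L7}
  DF(L5)={L4,L7}
  DF(L6)={L7,L8}
  DF(L7)={L8}
  DF(L8)=∅

φ for n: defs {L0,L6}
  DF⁺ = {L7,L8}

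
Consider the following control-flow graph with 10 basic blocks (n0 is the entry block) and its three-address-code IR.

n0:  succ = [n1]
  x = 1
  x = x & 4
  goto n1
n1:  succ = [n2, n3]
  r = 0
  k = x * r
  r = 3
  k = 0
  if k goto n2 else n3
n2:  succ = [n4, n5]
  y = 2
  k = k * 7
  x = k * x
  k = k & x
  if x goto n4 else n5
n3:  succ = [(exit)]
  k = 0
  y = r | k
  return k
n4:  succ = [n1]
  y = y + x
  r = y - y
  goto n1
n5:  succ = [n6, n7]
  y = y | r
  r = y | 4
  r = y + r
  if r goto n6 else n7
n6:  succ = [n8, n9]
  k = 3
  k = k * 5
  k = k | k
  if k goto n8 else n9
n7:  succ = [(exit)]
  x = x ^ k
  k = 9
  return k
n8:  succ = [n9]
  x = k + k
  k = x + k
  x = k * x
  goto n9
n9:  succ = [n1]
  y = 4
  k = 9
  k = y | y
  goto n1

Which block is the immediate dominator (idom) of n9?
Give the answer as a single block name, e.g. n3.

Answer: n6

Working:
idom tree: n1←n0 n2←n1 n3←n1 n4←n2 n5←n2 n6←n5 n7←n5 n8←n6 n9←n6
Join-block Dom:
  n1: preds {n0,n4,n9}: {n0} ∩ {n0,n1,n2,n4} ∩ {n0,n1,n2,n5,n6,n9} = {n0}; idom=n0
  n9: preds {n6,n8}: {n0,n1,n2,n5,n6} ∩ {n0,n1,n2,n5,n6,n8} = {n0,n1,n2,n5,n6}; idom=n6

idom(n9) = n6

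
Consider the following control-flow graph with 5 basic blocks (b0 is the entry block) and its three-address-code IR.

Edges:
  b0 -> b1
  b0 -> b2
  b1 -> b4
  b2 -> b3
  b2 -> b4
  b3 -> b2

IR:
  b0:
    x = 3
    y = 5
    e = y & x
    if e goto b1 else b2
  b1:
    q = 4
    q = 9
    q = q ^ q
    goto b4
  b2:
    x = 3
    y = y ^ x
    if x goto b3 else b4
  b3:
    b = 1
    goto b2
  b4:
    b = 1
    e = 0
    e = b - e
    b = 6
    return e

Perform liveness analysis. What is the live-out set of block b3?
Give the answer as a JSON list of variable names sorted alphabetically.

Answer: ["y"]

Derivation:
Per-block:
  b0: def={e,x,y} ue=∅
  b1: def={q} ue=∅
  b2: def={x,y} ue={y}
  b3: def={b} ue=∅
  b4: def={b,e} ue=∅

Live sets:
  live b0: ∅→{y}
  live b1: ∅→∅
  live b2: {y}→{y}
  live b3: {y}→{y}
  live b4: ∅→∅

live-out(b3) = ["y"]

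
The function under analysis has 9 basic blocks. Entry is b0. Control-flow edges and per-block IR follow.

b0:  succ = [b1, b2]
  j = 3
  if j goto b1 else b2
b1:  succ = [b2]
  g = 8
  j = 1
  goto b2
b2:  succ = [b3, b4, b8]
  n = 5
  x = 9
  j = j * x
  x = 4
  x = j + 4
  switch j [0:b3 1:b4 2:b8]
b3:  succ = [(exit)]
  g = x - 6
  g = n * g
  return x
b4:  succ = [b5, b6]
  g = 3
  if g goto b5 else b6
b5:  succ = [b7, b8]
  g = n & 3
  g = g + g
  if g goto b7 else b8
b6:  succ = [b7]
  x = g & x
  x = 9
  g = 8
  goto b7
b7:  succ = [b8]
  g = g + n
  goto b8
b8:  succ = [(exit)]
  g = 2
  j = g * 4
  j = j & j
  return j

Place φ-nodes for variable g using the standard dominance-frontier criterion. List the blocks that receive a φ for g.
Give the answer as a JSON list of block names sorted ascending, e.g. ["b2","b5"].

idom tree: b1←b0 b2←b0 b3←b2 b4←b2 b5←b4 b6←b4 b7←b4 b8←b2
Join-block Dom:
  b2: preds {b0,b1}: {b0} ∩ {b0,b1} = {b0}; idom=b0
  b7: preds {b5,b6}: {b0,b2,b4,b5} ∩ {b0,b2,b4,b6} = {b0,b2,b4}; idom=b4
  b8: preds {b2,b5,b7}: {b0,b2} ∩ {b0,b2,b4,b5} ∩ {b0,b2,b4,b7} = {b0,b2}; idom=b2

DF walk-up:
  b2←b0: walk · to b0
  b2←b1: walk b1 to b0
  b7←b5: walk b5 to b4
  b7←b6: walk b6 to b4
  b8←b2: walk · to b2
  b8←b5: walk b5→b4 to b2
  b8←b7: walk b7→b4 to b2
  DF(b0)=∅
  DF(b1)={b2}
  DF(b2)=∅
  DF(b3)=∅
  DF(b4)={b8}
  DF(b5)={b7,b8}
  DF(b6)={b7}
  DF(b7)={b8}
  DF(b8)=∅

φ for g: defs {b1,b3,b4,b5,b6,b7,b8}
  DF⁺ = {b2,b7,b8}

Answer: ["b2", "b7", "b8"]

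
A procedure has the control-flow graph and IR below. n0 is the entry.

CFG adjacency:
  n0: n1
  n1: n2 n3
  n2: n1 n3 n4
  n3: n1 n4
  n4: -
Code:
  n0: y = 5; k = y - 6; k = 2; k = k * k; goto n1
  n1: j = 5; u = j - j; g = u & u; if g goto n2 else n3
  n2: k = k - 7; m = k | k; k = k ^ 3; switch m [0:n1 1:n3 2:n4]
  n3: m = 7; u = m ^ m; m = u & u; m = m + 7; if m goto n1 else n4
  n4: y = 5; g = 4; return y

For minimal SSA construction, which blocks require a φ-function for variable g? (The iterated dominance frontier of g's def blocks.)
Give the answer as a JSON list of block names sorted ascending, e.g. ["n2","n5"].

Answer: ["n1"]

Derivation:
idom tree: n1←n0 n2←n1 n3←n1 n4←n1
Dom∩ at merges:
  n1: preds {n0,n2,n3}: {n0} ∩ {n0,n1,n2} ∩ {n0,n1,n3} = {n0}; idom=n0
  n3: preds {n1,n2}: {n0,n1} ∩ {n0,n1,n2} = {n0,n1}; idom=n1
  n4: preds {n2,n3}: {n0,n1,n2} ∩ {n0,n1,n3} = {n0,n1}; idom=n1

DF derivation:
  join n1 pred n0: · stop@n0
  join n1 pred n2: n2→n1 stop@n0
  join n1 pred n3: n3→n1 stop@n0
  join n3 pred n1: · stop@n1
  join n3 pred n2: n2 stop@n1
  join n4 pred n2: n2 stop@n1
  join n4 pred n3: n3 stop@n1
  n0: DF=∅
  n1: DF={n1}
  n2: DF={n1,n3,n4}
  n3: DF={n1,n4}
  n4: DF=∅

φ for g: defs {n1,n4}
  DF⁺ = {n1}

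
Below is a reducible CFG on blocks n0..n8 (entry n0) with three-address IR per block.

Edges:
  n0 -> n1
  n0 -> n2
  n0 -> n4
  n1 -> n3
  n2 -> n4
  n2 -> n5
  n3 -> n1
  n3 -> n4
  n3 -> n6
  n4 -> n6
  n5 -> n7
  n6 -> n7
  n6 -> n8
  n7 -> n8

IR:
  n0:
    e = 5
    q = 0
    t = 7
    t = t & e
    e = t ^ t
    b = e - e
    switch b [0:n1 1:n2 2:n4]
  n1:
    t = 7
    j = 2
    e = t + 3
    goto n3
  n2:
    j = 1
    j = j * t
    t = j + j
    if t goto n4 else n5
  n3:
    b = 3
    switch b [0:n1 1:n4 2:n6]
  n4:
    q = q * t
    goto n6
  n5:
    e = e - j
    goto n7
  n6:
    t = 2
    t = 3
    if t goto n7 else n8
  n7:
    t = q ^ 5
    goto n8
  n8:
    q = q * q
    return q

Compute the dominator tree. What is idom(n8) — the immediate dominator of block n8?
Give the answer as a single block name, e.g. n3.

Answer: n0

Derivation:
idom tree: n1←n0 n2←n0 n3←n1 n4←n0 n5←n2 n6←n0 n7←n0 n8←n0
Dom at joins:
  n1: preds {n0,n3}: {n0} ∩ {n0,n1,n3} = {n0}; idom=n0
  n4: preds {n0,n2,n3}: {n0} ∩ {n0,n2} ∩ {n0,n1,n3} = {n0}; idom=n0
  n6: preds {n3,n4}: {n0,n1,n3} ∩ {n0,n4} = {n0}; idom=n0
  n7: preds {n5,n6}: {n0,n2,n5} ∩ {n0,n6} = {n0}; idom=n0
  n8: preds {n6,n7}: {n0,n6} ∩ {n0,n7} = {n0}; idom=n0

idom(n8) = n0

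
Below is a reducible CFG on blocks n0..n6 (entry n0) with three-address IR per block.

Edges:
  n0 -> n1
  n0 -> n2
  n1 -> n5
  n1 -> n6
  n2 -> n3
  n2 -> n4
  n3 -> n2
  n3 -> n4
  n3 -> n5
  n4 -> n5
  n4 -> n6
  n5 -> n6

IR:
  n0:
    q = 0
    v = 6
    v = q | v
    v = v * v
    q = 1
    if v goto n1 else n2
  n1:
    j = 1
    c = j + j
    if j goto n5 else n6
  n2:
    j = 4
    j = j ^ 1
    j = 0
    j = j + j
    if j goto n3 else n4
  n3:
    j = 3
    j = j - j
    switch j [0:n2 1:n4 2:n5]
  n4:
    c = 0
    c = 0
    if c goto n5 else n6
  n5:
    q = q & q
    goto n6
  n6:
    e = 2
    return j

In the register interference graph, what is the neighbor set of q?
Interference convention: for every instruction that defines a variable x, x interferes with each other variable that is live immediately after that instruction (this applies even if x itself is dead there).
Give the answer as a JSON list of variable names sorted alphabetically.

Answer: ["c", "j", "v"]

Derivation:
Per-block:
  n0: def={q,v} ue=∅
  n1: def={c,j} ue=∅
  n2: def={j} ue=∅
  n3: def={j} ue=∅
  n4: def={c} ue=∅
  n5: def={q} ue={q}
  n6: def={e} ue={j}

Live sets:
  live n0: ∅→{q}
  live n1: {q}→{j,q}
  live n2: {q}→{j,q}
  live n3: {q}→{j,q}
  live n4: {j,q}→{j,q}
  live n5: {j,q}→{j}
  live n6: {j}→∅

Interfere edges:
  c — {j,q}
  e — {j}
  j — {c,e,q}
  q — {c,j,v}
  v — {q}

N(q) = ["c", "j", "v"]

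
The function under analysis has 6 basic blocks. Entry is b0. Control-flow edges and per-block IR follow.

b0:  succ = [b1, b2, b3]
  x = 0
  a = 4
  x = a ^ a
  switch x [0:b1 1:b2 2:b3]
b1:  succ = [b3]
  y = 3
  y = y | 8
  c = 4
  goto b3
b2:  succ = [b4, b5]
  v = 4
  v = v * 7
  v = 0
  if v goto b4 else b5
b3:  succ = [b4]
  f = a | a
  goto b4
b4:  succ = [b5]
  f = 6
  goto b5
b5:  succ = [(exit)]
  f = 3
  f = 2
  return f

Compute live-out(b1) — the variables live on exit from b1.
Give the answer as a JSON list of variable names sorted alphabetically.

Answer: ["a"]

Working:
def/use:
  b0: {a,x} / ∅
  b1: {c,y} / ∅
  b2: {v} / ∅
  b3: {f} / {a}
  b4: {f} / ∅
  b5: {f} / ∅

Liveness:
  b0 li=∅ lo={a}
  b1 li={a} lo={a}
  b2 li=∅ lo=∅
  b3 li={a} lo=∅
  b4 li=∅ lo=∅
  b5 li=∅ lo=∅

live-out(b1) = ["a"]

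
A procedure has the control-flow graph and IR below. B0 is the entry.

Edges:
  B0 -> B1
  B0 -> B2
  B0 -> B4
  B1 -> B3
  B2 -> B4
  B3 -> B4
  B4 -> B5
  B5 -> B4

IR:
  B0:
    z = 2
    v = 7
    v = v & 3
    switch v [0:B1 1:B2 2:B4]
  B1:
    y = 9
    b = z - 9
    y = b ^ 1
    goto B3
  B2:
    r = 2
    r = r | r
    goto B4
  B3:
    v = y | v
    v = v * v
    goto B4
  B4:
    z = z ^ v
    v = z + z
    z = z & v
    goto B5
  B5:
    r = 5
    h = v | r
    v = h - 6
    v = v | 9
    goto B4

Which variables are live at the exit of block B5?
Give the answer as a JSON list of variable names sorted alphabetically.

Answer: ["v", "z"]

Working:
def/use:
  B0 def {v,z} use ∅
  B1 def {b,y} use {z}
  B2 def {r} use ∅
  B3 def {v} use {v,y}
  B4 def {v,z} use {v,z}
  B5 def {h,r,v} use {v}

Live sets:
  B0 li=∅ lo={v,z}
  B1 li={v,z} lo={v,y,z}
  B2 li={v,z} lo={v,z}
  B3 li={v,y,z} lo={v,z}
  B4 li={v,z} lo={v,z}
  B5 li={v,z} lo={v,z}

live-out(B5) = ["v", "z"]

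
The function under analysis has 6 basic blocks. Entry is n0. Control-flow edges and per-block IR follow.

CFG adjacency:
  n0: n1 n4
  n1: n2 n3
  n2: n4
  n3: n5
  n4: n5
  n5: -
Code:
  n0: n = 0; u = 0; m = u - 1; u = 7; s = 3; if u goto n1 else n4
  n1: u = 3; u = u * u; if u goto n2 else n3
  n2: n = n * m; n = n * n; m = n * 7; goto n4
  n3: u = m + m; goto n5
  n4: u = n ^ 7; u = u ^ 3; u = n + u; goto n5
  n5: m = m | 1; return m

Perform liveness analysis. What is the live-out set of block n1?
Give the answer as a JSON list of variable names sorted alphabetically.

def/use:
  n0: {m,n,s,u} / ∅
  n1: {u} / ∅
  n2: {m,n} / {m,n}
  n3: {u} / {m}
  n4: {u} / {n}
  n5: {m} / {m}

Liveness:
  n0: in=∅ out={m,n}
  n1: in={m,n} out={m,n}
  n2: in={m,n} out={m,n}
  n3: in={m} out={m}
  n4: in={m,n} out={m}
  n5: in={m} out=∅

live-out(n1) = ["m", "n"]

Answer: ["m", "n"]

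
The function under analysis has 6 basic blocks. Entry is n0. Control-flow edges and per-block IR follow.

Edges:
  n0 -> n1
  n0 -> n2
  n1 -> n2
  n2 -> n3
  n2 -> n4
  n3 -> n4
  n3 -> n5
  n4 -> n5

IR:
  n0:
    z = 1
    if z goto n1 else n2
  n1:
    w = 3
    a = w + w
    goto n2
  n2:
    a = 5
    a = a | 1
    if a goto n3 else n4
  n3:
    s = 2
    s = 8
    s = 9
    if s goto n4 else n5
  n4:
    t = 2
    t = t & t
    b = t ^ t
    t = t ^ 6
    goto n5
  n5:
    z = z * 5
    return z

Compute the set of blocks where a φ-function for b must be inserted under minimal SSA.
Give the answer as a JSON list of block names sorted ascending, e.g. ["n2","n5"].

idom tree: n1←n0 n2←n0 n3←n2 n4←n2 n5←n2
Dom at joins:
  n2: preds {n0,n1}: {n0} ∩ {n0,n1} = {n0}; idom=n0
  n4: preds {n2,n3}: {n0,n2} ∩ {n0,n2,n3} = {n0,n2}; idom=n2
  n5: preds {n3,n4}: {n0,n2,n3} ∩ {n0,n2,n4} = {n0,n2}; idom=n2

DF derivation:
  join n2 pred n0: · stop@n0
  join n2 pred n1: n1 stop@n0
  join n4 pred n2: · stop@n2
  join n4 pred n3: n3 stop@n2
  join n5 pred n3: n3 stop@n2
  join n5 pred n4: n4 stop@n2
  n0: DF=∅
  n1: DF={n2}
  n2: DF=∅
  n3: DF={n4,n5}
  n4: DF={n5}
  n5: DF=∅

φ for b: defs {n4}
  DF⁺ = {n5}

Answer: ["n5"]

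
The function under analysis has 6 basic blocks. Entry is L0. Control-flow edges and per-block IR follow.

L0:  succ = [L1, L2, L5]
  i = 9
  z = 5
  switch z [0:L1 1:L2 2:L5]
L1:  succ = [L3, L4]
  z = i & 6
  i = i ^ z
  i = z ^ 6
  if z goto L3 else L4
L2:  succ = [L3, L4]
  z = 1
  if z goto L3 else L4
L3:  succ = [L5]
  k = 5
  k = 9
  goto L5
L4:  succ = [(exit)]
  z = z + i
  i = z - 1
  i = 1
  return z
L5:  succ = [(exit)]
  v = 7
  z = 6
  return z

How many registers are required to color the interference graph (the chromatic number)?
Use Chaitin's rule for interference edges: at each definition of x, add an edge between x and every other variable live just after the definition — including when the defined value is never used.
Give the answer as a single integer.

Block summaries:
  L0 def {i,z} use ∅
  L1 def {i,z} use {i}
  L2 def {z} use ∅
  L3 def {k} use ∅
  L4 def {i,z} use {i,z}
  L5 def {v,z} use ∅

Backward fixpoint:
  L0 li=∅ lo={i}
  L1 li={i} lo={i,z}
  L2 li={i} lo={i,z}
  L3 li=∅ lo=∅
  L4 li={i,z} lo=∅
  L5 li=∅ lo=∅

Conflict graph:
  i↔{z}
  k↔∅
  v↔∅
  z↔{i}

Colouring:
  clique {i,z} ⇒ need ≥ 2
  2-colouring: R0={i,k,v}  R1={z}
  χ = 2

Answer: 2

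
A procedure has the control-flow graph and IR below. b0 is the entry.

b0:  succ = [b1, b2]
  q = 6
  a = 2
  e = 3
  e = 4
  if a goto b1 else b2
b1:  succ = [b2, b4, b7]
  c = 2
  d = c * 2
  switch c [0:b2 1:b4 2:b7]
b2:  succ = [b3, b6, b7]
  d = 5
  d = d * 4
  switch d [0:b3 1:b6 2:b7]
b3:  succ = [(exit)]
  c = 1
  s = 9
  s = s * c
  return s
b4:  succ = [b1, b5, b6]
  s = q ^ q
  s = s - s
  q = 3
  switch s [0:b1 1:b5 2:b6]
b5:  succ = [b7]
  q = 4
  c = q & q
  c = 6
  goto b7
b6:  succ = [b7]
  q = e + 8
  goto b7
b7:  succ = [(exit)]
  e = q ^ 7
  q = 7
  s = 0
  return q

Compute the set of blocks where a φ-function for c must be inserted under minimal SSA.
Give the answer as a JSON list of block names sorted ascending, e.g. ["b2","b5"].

idom tree: b1←b0 b2←b0 b3←b2 b4←b1 b5←b4 b6←b0 b7←b0
Dom∩ at merges:
  b1: preds {b0,b4}: {b0} ∩ {b0,b1,b4} = {b0}; idom=b0
  b2: preds {b0,b1}: {b0} ∩ {b0,b1} = {b0}; idom=b0
  b6: preds {b2,b4}: {b0,b2} ∩ {b0,b1,b4} = {b0}; idom=b0
  b7: preds {b1,b2,b5,b6}: {b0,b1} ∩ {b0,b2} ∩ {b0,b1,b4,b5} ∩ {b0,b6} = {b0}; idom=b0

DF derivation:
  join b1 pred b0: · stop@b0
  join b1 pred b4: b4→b1 stop@b0
  join b2 pred b0: · stop@b0
  join b2 pred b1: b1 stop@b0
  join b6 pred b2: b2 stop@b0
  join b6 pred b4: b4→b1 stop@b0
  join b7 pred b1: b1 stop@b0
  join b7 pred b2: b2 stop@b0
  join b7 pred b5: b5→b4→b1 stop@b0
  join b7 pred b6: b6 stop@b0
  b0 → ∅
  b1 → {b1,b2,b6,b7}
  b2 → {b6,b7}
  b3 → ∅
  b4 → {b1,b6,b7}
  b5 → {b7}
  b6 → {b7}
  b7 → ∅

φ for c: defs {b1,b3,b5}
  DF⁺ = {b1,b2,b6,b7}

Answer: ["b1", "b2", "b6", "b7"]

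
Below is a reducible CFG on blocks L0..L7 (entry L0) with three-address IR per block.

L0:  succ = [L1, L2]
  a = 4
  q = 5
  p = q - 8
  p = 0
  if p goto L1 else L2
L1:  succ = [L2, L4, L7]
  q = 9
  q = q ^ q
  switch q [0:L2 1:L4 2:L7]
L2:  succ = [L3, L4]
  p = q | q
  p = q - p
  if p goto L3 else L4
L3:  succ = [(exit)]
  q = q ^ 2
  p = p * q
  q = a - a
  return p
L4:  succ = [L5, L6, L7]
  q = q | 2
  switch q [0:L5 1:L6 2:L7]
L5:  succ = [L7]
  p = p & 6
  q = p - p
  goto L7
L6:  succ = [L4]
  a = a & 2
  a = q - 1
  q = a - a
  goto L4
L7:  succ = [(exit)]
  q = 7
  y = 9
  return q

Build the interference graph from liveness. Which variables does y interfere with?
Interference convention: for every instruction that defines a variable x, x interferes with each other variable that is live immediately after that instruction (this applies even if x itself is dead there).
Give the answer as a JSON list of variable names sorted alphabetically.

Answer: ["q"]

Derivation:
def/use:
  L0: {a,p,q} / ∅
  L1: {q} / ∅
  L2: {p} / {q}
  L3: {p,q} / {a,p,q}
  L4: {q} / {q}
  L5: {p,q} / {p}
  L6: {a,q} / {a,q}
  L7: {q,y} / ∅

Liveness:
  L0: in=∅ out={a,p,q}
  L1: in={a,p} out={a,p,q}
  L2: in={a,q} out={a,p,q}
  L3: in={a,p,q} out=∅
  L4: in={a,p,q} out={a,p,q}
  L5: in={p} out=∅
  L6: in={a,p,q} out={a,p,q}
  L7: in=∅ out=∅

Interfere edges:
  a — {p,q}
  p — {a,q}
  q — {a,p,y}
  y — {q}

N(y) = ["q"]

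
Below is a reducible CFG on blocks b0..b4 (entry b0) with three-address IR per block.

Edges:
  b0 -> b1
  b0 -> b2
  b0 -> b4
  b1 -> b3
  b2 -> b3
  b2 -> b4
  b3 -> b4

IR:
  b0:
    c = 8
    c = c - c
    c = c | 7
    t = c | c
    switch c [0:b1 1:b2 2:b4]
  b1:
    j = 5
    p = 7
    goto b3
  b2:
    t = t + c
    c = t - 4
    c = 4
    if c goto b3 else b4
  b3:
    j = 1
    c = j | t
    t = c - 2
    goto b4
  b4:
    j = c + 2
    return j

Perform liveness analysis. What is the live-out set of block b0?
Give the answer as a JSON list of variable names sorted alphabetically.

Answer: ["c", "t"]

Derivation:
Block summaries:
  b0: def={c,t} ue=∅
  b1: def={j,p} ue=∅
  b2: def={c,t} ue={c,t}
  b3: def={c,j,t} ue={t}
  b4: def={j} ue={c}

Liveness:
  live b0: ∅→{c,t}
  live b1: {t}→{t}
  live b2: {c,t}→{c,t}
  live b3: {t}→{c}
  live b4: {c}→∅

live-out(b0) = ["c", "t"]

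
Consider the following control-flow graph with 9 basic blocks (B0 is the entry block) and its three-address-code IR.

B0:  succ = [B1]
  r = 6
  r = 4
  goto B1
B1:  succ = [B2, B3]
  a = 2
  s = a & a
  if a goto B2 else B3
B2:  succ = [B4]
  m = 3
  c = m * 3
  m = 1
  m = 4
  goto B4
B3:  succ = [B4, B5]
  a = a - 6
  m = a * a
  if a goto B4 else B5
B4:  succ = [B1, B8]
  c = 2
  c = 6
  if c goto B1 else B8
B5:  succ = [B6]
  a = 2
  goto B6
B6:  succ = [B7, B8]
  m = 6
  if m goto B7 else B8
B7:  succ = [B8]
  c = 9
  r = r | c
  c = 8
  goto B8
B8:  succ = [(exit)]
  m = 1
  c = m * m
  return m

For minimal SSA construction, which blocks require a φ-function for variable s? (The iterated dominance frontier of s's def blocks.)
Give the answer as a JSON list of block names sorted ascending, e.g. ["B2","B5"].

idom tree: B1←B0 B2←B1 B3←B1 B4←B1 B5←B3 B6←B5 B7←B6 B8←B1
Join-block Dom:
  B1: preds {B0,B4}: {B0} ∩ {B0,B1,B4} = {B0}; idom=B0
  B4: preds {B2,B3}: {B0,B1,B2} ∩ {B0,B1,B3} = {B0,B1}; idom=B1
  B8: preds {B4,B6,B7}: {B0,B1,B4} ∩ {B0,B1,B3,B5,B6} ∩ {B0,B1,B3,B5,B6,B7} = {B0,B1}; idom=B1

DF derivation:
  B1←B0: walk · to B0
  B1←B4: walk B4→B1 to B0
  B4←B2: walk B2 to B1
  B4←B3: walk B3 to B1
  B8←B4: walk B4 to B1
  B8←B6: walk B6→B5→B3 to B1
  B8←B7: walk B7→B6→B5→B3 to B1
  B0 → ∅
  B1 → {B1}
  B2 → {B4}
  B3 → {B4,B8}
  B4 → {B1,B8}
  B5 → {B8}
  B6 → {B8}
  B7 → {B8}
  B8 → ∅

φ for s: defs {B1}
  DF⁺ = {B1}

Answer: ["B1"]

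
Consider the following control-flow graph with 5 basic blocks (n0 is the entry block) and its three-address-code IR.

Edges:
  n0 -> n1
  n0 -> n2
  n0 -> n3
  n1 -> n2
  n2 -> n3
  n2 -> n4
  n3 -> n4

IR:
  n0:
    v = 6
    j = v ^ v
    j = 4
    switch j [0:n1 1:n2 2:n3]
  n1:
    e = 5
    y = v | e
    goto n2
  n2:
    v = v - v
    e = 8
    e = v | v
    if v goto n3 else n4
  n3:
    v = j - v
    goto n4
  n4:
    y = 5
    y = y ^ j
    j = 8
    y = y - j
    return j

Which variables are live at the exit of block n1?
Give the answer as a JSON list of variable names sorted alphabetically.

Answer: ["j", "v"]

Analysis:
Per-block:
  n0 def {j,v} use ∅
  n1 def {e,y} use {v}
  n2 def {e,v} use {v}
  n3 def {v} use {j,v}
  n4 def {j,y} use {j}

Live sets:
  n0: in=∅ out={j,v}
  n1: in={j,v} out={j,v}
  n2: in={j,v} out={j,v}
  n3: in={j,v} out={j}
  n4: in={j} out=∅

live-out(n1) = ["j", "v"]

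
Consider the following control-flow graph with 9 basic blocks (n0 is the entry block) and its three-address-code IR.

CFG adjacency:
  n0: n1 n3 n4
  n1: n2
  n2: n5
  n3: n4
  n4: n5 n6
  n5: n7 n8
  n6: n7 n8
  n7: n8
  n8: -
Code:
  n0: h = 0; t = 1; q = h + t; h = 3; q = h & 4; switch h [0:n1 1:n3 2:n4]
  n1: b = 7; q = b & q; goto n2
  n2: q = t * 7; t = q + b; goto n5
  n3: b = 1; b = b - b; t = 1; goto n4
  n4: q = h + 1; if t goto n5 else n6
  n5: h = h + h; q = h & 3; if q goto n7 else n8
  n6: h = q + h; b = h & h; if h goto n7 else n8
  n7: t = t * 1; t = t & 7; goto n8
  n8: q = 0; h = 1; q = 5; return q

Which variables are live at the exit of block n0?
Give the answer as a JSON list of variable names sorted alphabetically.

Per-block:
  n0: def={h,q,t} ue=∅
  n1: def={b,q} ue={q}
  n2: def={q,t} ue={b,t}
  n3: def={b,t} ue=∅
  n4: def={q} ue={h,t}
  n5: def={h,q} ue={h}
  n6: def={b,h} ue={h,q}
  n7: def={t} ue={t}
  n8: def={h,q} ue=∅

Backward fixpoint:
  live n0: ∅→{h,q,t}
  live n1: {h,q,t}→{b,h,t}
  live n2: {b,h,t}→{h,t}
  live n3: {h}→{h,t}
  live n4: {h,t}→{h,q,t}
  live n5: {h,t}→{t}
  live n6: {h,q,t}→{t}
  live n7: {t}→∅
  live n8: ∅→∅

live-out(n0) = ["h", "q", "t"]

Answer: ["h", "q", "t"]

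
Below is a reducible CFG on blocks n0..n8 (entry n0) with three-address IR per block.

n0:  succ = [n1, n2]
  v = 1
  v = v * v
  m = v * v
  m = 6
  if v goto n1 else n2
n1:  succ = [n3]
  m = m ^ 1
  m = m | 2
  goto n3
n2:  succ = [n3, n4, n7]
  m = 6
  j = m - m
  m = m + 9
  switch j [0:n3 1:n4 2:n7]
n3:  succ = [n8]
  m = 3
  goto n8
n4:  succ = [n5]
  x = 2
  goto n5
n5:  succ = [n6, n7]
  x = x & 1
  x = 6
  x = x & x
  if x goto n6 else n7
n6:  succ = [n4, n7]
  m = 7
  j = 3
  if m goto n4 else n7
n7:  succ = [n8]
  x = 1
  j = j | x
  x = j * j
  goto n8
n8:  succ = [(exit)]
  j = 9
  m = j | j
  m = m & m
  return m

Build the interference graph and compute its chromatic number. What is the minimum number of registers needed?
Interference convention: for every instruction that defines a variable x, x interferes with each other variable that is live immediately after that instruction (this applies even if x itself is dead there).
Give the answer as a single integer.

Answer: 2

Analysis:
Per-block:
  n0: def={m,v} ue=∅
  n1: def={m} ue={m}
  n2: def={j,m} ue=∅
  n3: def={m} ue=∅
  n4: def={x} ue=∅
  n5: def={x} ue={x}
  n6: def={j,m} ue=∅
  n7: def={j,x} ue={j}
  n8: def={j,m} ue=∅

Liveness:
  live n0: ∅→{m}
  live n1: {m}→∅
  live n2: ∅→{j}
  live n3: ∅→∅
  live n4: {j}→{j,x}
  live n5: {j,x}→{j}
  live n6: ∅→{j}
  live n7: {j}→∅
  live n8: ∅→∅

Interfere edges:
  j↔{m,x}
  m↔{j,v}
  v↔{m}
  x↔{j}

Registers:
  {j,m} pairwise interfere (2-clique) ⇒ χ ≥ 2
  2-colouring: R0={j,v}  R1={m,x}
  χ = 2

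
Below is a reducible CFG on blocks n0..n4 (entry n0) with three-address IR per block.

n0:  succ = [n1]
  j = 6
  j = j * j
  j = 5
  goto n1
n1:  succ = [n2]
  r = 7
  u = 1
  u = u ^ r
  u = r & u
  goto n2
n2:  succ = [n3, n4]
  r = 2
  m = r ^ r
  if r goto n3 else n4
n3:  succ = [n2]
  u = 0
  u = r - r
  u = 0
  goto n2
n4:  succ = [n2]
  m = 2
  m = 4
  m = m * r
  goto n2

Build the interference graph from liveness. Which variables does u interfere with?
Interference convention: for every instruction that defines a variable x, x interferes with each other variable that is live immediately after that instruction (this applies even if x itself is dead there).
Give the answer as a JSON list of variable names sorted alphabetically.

Answer: ["r"]

Derivation:
Block summaries:
  n0: {j} / ∅
  n1: {r,u} / ∅
  n2: {m,r} / ∅
  n3: {u} / {r}
  n4: {m} / {r}

Liveness:
  live n0: ∅→∅
  live n1: ∅→∅
  live n2: ∅→{r}
  live n3: {r}→∅
  live n4: {r}→∅

Interfere edges:
  j: ∅
  m: {r}
  r: {m,u}
  u: {r}

N(u) = ["r"]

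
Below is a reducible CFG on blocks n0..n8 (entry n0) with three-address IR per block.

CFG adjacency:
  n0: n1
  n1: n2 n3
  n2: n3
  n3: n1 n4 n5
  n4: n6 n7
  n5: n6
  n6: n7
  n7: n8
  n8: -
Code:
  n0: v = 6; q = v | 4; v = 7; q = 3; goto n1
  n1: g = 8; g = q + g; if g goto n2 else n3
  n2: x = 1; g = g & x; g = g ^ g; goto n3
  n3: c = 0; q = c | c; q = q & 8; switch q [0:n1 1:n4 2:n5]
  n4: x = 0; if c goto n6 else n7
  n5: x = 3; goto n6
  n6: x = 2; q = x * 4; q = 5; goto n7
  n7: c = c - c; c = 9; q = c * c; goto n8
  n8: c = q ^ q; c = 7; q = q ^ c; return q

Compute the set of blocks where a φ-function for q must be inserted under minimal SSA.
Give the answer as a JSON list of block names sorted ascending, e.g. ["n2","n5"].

Answer: ["n1", "n7"]

Working:
idom tree: n1←n0 n2←n1 n3←n1 n4←n3 n5←n3 n6←n3 n7←n3 n8←n7
Dom at joins:
  n1: preds {n0,n3}: {n0} ∩ {n0,n1,n3} = {n0}; idom=n0
  n3: preds {n1,n2}: {n0,n1} ∩ {n0,n1,n2} = {n0,n1}; idom=n1
  n6: preds {n4,n5}: {n0,n1,n3,n4} ∩ {n0,n1,n3,n5} = {n0,n1,n3}; idom=n3
  n7: preds {n4,n6}: {n0,n1,n3,n4} ∩ {n0,n1,n3,n6} = {n0,n1,n3}; idom=n3

DF derivation:
  n1←n0: walk · to n0
  n1←n3: walk n3→n1 to n0
  n3←n1: walk · to n1
  n3←n2: walk n2 to n1
  n6←n4: walk n4 to n3
  n6←n5: walk n5 to n3
  n7←n4: walk n4 to n3
  n7←n6: walk n6 to n3
  n0 → ∅
  n1 → {n1}
  n2 → {n3}
  n3 → {n1}
  n4 → {n6,n7}
  n5 → {n6}
  n6 → {n7}
  n7 → ∅
  n8 → ∅

φ for q: defs {n0,n3,n6,n7,n8}
  DF⁺ = {n1,n7}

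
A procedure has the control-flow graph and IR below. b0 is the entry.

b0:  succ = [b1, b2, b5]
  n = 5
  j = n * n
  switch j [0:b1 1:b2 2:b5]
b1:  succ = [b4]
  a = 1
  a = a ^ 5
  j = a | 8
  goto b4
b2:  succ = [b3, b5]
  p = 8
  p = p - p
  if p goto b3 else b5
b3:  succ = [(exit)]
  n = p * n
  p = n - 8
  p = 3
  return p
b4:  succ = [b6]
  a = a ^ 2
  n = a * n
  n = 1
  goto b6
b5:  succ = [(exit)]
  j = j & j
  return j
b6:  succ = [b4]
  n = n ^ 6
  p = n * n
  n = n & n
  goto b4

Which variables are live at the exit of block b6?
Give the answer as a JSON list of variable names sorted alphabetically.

Answer: ["a", "n"]

Working:
Per-block:
  b0 def {j,n} use ∅
  b1 def {a,j} use ∅
  b2 def {p} use ∅
  b3 def {n,p} use {n,p}
  b4 def {a,n} use {a,n}
  b5 def {j} use {j}
  b6 def {n,p} use {n}

Backward fixpoint:
  b0 li=∅ lo={j,n}
  b1 li={n} lo={a,n}
  b2 li={j,n} lo={j,n,p}
  b3 li={n,p} lo=∅
  b4 li={a,n} lo={a,n}
  b5 li={j} lo=∅
  b6 li={a,n} lo={a,n}

live-out(b6) = ["a", "n"]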